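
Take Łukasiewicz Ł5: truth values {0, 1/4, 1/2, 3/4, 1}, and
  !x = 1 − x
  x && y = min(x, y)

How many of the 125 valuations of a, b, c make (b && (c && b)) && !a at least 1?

1

value 1: 1 assignment (counts)
value 3/4: 7 assignments
value 1/2: 19 assignments
value 1/4: 37 assignments
value 0: 61 assignments
So 1 of the 125 assignments meets the threshold.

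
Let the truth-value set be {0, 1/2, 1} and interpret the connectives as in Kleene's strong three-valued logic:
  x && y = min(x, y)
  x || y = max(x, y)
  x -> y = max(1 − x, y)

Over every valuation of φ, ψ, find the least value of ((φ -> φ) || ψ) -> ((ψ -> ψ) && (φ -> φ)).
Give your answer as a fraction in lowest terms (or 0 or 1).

1/2

Take φ = 0, ψ = 1/2:
φ -> φ = 0 -> 0 = 1
(φ -> φ) || ψ = 1 || 1/2 = 1
ψ -> ψ = 1/2 -> 1/2 = 1/2
φ -> φ = 0 -> 0 = 1
(ψ -> ψ) && (φ -> φ) = 1/2 && 1 = 1/2
((φ -> φ) || ψ) -> ((ψ -> ψ) && (φ -> φ)) = 1 -> 1/2 = 1/2
No assignment yields a value below 1/2, so this is the minimum.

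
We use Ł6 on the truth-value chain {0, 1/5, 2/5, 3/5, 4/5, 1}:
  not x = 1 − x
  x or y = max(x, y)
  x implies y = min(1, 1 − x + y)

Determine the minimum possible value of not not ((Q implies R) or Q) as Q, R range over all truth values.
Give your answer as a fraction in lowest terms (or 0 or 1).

3/5

Take Q = 2/5, R = 0:
Q implies R = 2/5 implies 0 = 3/5
(Q implies R) or Q = 3/5 or 2/5 = 3/5
not ((Q implies R) or Q) = not 3/5 = 2/5
not not ((Q implies R) or Q) = not 2/5 = 3/5
No assignment yields a value below 3/5, so this is the minimum.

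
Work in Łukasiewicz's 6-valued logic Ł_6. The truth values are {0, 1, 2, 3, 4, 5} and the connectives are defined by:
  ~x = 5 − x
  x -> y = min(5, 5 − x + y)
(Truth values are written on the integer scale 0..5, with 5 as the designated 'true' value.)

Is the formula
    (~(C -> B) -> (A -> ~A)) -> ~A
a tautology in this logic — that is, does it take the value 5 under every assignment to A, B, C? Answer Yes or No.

Counterexample: take A = 1, B = 0, C = 0.
C -> B = 0 -> 0 = 5
~(C -> B) = ~5 = 0
~A = ~1 = 4
A -> ~A = 1 -> 4 = 5
~(C -> B) -> (A -> ~A) = 0 -> 5 = 5
~A = ~1 = 4
(~(C -> B) -> (A -> ~A)) -> ~A = 5 -> 4 = 4
This gives 4 ≠ 5.

No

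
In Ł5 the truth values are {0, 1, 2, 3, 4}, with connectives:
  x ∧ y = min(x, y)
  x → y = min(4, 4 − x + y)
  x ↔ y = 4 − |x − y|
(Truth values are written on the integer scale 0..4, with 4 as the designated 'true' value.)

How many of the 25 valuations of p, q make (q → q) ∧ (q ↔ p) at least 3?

13

value 4: 5 assignments (counts)
value 3: 8 assignments (counts)
value 2: 6 assignments
value 1: 4 assignments
value 0: 2 assignments
So 13 of the 25 assignments meet the threshold.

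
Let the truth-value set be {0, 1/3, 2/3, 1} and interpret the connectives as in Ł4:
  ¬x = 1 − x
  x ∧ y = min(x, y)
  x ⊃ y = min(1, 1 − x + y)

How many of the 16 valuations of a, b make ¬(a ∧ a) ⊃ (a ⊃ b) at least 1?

a = 0, b = 0 ↦ 1  ≥
a = 0, b = 1/3 ↦ 1  ≥
a = 0, b = 2/3 ↦ 1  ≥
a = 0, b = 1 ↦ 1  ≥
a = 1/3, b = 0 ↦ 1  ≥
a = 1/3, b = 1/3 ↦ 1  ≥
a = 1/3, b = 2/3 ↦ 1  ≥
a = 1/3, b = 1 ↦ 1  ≥
a = 2/3, b = 0 ↦ 1  ≥
a = 2/3, b = 1/3 ↦ 1  ≥
a = 2/3, b = 2/3 ↦ 1  ≥
a = 2/3, b = 1 ↦ 1  ≥
a = 1, b = 0 ↦ 1  ≥
a = 1, b = 1/3 ↦ 1  ≥
a = 1, b = 2/3 ↦ 1  ≥
a = 1, b = 1 ↦ 1  ≥
So 16 of the 16 assignments meet the threshold.

16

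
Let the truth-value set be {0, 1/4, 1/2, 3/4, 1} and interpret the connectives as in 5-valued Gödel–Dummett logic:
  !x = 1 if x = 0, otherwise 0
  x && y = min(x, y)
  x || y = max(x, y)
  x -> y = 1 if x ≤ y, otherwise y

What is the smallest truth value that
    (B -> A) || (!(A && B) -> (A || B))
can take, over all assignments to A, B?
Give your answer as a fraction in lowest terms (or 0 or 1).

Take A = 0, B = 1/4:
B -> A = 1/4 -> 0 = 0
A && B = 0 && 1/4 = 0
!(A && B) = !0 = 1
A || B = 0 || 1/4 = 1/4
!(A && B) -> (A || B) = 1 -> 1/4 = 1/4
(B -> A) || (!(A && B) -> (A || B)) = 0 || 1/4 = 1/4
No assignment yields a value below 1/4, so this is the minimum.

1/4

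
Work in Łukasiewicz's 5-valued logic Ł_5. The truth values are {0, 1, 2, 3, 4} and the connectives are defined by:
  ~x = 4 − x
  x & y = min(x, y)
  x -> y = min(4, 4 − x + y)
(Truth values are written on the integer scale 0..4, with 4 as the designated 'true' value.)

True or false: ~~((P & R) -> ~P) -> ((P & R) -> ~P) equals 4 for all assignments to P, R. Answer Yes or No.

At P = 4, R = 2, for instance:
P & R = 4 & 2 = 2
~P = ~4 = 0
(P & R) -> ~P = 2 -> 0 = 2
~((P & R) -> ~P) = ~2 = 2
~~((P & R) -> ~P) = ~2 = 2
~~((P & R) -> ~P) -> ((P & R) -> ~P) = 2 -> 2 = 4
and checking the remaining 24 assignments likewise gives ≥ 4 in every case.

Yes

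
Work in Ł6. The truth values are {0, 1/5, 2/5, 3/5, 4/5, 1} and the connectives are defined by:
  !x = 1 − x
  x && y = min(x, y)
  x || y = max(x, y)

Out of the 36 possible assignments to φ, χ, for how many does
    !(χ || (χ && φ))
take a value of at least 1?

6

value 1: 6 assignments (counts)
value 4/5: 6 assignments
value 3/5: 6 assignments
value 2/5: 6 assignments
value 1/5: 6 assignments
value 0: 6 assignments
So 6 of the 36 assignments meet the threshold.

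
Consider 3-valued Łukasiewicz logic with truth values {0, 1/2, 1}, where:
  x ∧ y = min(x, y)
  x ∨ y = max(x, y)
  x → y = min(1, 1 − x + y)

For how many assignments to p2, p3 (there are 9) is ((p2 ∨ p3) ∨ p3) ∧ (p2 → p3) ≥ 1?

p2 = 0, p3 = 0 ↦ 0  <
p2 = 0, p3 = 1/2 ↦ 1/2  <
p2 = 0, p3 = 1 ↦ 1  ≥
p2 = 1/2, p3 = 0 ↦ 1/2  <
p2 = 1/2, p3 = 1/2 ↦ 1/2  <
p2 = 1/2, p3 = 1 ↦ 1  ≥
p2 = 1, p3 = 0 ↦ 0  <
p2 = 1, p3 = 1/2 ↦ 1/2  <
p2 = 1, p3 = 1 ↦ 1  ≥
So 3 of the 9 assignments meet the threshold.

3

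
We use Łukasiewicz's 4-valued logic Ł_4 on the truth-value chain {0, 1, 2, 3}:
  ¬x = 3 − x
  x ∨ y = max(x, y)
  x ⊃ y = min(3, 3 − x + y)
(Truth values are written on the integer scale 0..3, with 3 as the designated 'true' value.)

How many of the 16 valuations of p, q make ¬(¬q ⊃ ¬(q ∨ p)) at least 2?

p = 0, q = 0 ↦ 0  <
p = 0, q = 1 ↦ 0  <
p = 0, q = 2 ↦ 0  <
p = 0, q = 3 ↦ 0  <
p = 1, q = 0 ↦ 1  <
p = 1, q = 1 ↦ 0  <
p = 1, q = 2 ↦ 0  <
p = 1, q = 3 ↦ 0  <
p = 2, q = 0 ↦ 2  ≥
p = 2, q = 1 ↦ 1  <
p = 2, q = 2 ↦ 0  <
p = 2, q = 3 ↦ 0  <
p = 3, q = 0 ↦ 3  ≥
p = 3, q = 1 ↦ 2  ≥
p = 3, q = 2 ↦ 1  <
p = 3, q = 3 ↦ 0  <
So 3 of the 16 assignments meet the threshold.

3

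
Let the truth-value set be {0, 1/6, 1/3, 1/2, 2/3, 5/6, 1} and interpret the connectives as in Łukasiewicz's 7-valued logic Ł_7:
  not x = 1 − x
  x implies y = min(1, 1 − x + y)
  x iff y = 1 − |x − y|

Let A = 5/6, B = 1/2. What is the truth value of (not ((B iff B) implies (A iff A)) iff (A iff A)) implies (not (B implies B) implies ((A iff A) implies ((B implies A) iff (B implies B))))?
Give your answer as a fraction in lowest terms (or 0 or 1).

B iff B = 1/2 iff 1/2 = 1
A iff A = 5/6 iff 5/6 = 1
(B iff B) implies (A iff A) = 1 implies 1 = 1
not ((B iff B) implies (A iff A)) = not 1 = 0
A iff A = 5/6 iff 5/6 = 1
not ((B iff B) implies (A iff A)) iff (A iff A) = 0 iff 1 = 0
B implies B = 1/2 implies 1/2 = 1
not (B implies B) = not 1 = 0
A iff A = 5/6 iff 5/6 = 1
B implies A = 1/2 implies 5/6 = 1
B implies B = 1/2 implies 1/2 = 1
(B implies A) iff (B implies B) = 1 iff 1 = 1
(A iff A) implies ((B implies A) iff (B implies B)) = 1 implies 1 = 1
not (B implies B) implies ((A iff A) implies ((B implies A) iff (B implies B))) = 0 implies 1 = 1
(not ((B iff B) implies (A iff A)) iff (A iff A)) implies (not (B implies B) implies ((A iff A) implies ((B implies A) iff (B implies B)))) = 0 implies 1 = 1

1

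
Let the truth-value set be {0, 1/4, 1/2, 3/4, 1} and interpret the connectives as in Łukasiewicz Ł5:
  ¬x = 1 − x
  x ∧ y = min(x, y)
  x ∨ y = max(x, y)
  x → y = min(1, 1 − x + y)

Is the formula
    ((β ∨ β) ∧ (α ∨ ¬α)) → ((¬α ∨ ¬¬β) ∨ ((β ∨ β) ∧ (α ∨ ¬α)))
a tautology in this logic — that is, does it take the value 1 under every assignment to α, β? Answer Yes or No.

At α = 1/4, β = 1, for instance:
β ∨ β = 1 ∨ 1 = 1
¬α = ¬1/4 = 3/4
α ∨ ¬α = 1/4 ∨ 3/4 = 3/4
(β ∨ β) ∧ (α ∨ ¬α) = 1 ∧ 3/4 = 3/4
¬α = ¬1/4 = 3/4
¬β = ¬1 = 0
¬¬β = ¬0 = 1
¬α ∨ ¬¬β = 3/4 ∨ 1 = 1
(¬α ∨ ¬¬β) ∨ ((β ∨ β) ∧ (α ∨ ¬α)) = 1 ∨ 3/4 = 1
((β ∨ β) ∧ (α ∨ ¬α)) → ((¬α ∨ ¬¬β) ∨ ((β ∨ β) ∧ (α ∨ ¬α))) = 3/4 → 1 = 1
and checking the remaining 24 assignments likewise gives ≥ 1 in every case.

Yes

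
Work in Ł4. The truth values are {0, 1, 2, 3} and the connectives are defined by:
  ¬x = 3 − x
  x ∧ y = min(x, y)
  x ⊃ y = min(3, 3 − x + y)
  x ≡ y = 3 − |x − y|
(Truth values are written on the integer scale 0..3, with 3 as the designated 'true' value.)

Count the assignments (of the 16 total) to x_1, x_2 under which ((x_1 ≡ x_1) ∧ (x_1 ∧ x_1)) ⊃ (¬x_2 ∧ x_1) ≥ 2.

13

x_1 = 0, x_2 = 0 ↦ 3  ≥
x_1 = 0, x_2 = 1 ↦ 3  ≥
x_1 = 0, x_2 = 2 ↦ 3  ≥
x_1 = 0, x_2 = 3 ↦ 3  ≥
x_1 = 1, x_2 = 0 ↦ 3  ≥
x_1 = 1, x_2 = 1 ↦ 3  ≥
x_1 = 1, x_2 = 2 ↦ 3  ≥
x_1 = 1, x_2 = 3 ↦ 2  ≥
x_1 = 2, x_2 = 0 ↦ 3  ≥
x_1 = 2, x_2 = 1 ↦ 3  ≥
x_1 = 2, x_2 = 2 ↦ 2  ≥
x_1 = 2, x_2 = 3 ↦ 1  <
x_1 = 3, x_2 = 0 ↦ 3  ≥
x_1 = 3, x_2 = 1 ↦ 2  ≥
x_1 = 3, x_2 = 2 ↦ 1  <
x_1 = 3, x_2 = 3 ↦ 0  <
So 13 of the 16 assignments meet the threshold.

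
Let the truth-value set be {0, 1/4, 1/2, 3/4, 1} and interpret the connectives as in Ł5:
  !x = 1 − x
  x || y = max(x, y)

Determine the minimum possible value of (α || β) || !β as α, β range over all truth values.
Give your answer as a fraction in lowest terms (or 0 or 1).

Take α = 0, β = 1/2:
α || β = 0 || 1/2 = 1/2
!β = !1/2 = 1/2
(α || β) || !β = 1/2 || 1/2 = 1/2
No assignment yields a value below 1/2, so this is the minimum.

1/2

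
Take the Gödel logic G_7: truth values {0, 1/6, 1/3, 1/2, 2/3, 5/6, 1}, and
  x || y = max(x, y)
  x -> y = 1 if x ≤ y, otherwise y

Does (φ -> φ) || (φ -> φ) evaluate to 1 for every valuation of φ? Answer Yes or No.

φ = 0 ↦ 1
φ = 1/6 ↦ 1
φ = 1/3 ↦ 1
φ = 1/2 ↦ 1
φ = 2/3 ↦ 1
φ = 5/6 ↦ 1
φ = 1 ↦ 1
Every assignment gives a value ≥ 1.

Yes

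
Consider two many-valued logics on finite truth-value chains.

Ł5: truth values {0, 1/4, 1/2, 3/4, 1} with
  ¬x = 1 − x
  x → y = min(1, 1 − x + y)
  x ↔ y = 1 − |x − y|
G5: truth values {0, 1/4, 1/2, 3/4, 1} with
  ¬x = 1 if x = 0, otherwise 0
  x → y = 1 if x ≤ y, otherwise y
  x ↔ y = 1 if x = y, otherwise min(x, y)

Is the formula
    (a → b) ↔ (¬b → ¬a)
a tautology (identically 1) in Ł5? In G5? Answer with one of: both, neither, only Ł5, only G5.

only Ł5

In Ł5: every assignment gives 1 — tautology.
In G5: at a = 1/2, b = 1/4 the value is 1/4 — not a tautology.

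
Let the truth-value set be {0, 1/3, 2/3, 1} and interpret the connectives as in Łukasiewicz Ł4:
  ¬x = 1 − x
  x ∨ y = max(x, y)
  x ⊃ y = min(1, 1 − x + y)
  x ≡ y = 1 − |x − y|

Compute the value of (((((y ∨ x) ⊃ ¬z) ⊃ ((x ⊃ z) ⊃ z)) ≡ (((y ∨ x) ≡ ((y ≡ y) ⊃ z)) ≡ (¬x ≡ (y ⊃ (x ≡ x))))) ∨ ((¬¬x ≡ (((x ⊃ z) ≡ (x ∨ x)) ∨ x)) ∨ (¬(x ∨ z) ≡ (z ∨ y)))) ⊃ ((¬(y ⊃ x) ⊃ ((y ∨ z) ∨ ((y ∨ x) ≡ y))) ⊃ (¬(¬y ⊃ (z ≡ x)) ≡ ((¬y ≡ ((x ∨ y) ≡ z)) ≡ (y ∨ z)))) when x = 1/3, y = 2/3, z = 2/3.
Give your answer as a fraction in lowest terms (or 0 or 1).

1/3

y ∨ x = 2/3 ∨ 1/3 = 2/3
¬z = ¬2/3 = 1/3
(y ∨ x) ⊃ ¬z = 2/3 ⊃ 1/3 = 2/3
x ⊃ z = 1/3 ⊃ 2/3 = 1
(x ⊃ z) ⊃ z = 1 ⊃ 2/3 = 2/3
((y ∨ x) ⊃ ¬z) ⊃ ((x ⊃ z) ⊃ z) = 2/3 ⊃ 2/3 = 1
y ∨ x = 2/3 ∨ 1/3 = 2/3
y ≡ y = 2/3 ≡ 2/3 = 1
(y ≡ y) ⊃ z = 1 ⊃ 2/3 = 2/3
(y ∨ x) ≡ ((y ≡ y) ⊃ z) = 2/3 ≡ 2/3 = 1
¬x = ¬1/3 = 2/3
x ≡ x = 1/3 ≡ 1/3 = 1
y ⊃ (x ≡ x) = 2/3 ⊃ 1 = 1
¬x ≡ (y ⊃ (x ≡ x)) = 2/3 ≡ 1 = 2/3
((y ∨ x) ≡ ((y ≡ y) ⊃ z)) ≡ (¬x ≡ (y ⊃ (x ≡ x))) = 1 ≡ 2/3 = 2/3
(((y ∨ x) ⊃ ¬z) ⊃ ((x ⊃ z) ⊃ z)) ≡ (((y ∨ x) ≡ ((y ≡ y) ⊃ z)) ≡ (¬x ≡ (y ⊃ (x ≡ x)))) = 1 ≡ 2/3 = 2/3
¬x = ¬1/3 = 2/3
¬¬x = ¬2/3 = 1/3
x ⊃ z = 1/3 ⊃ 2/3 = 1
x ∨ x = 1/3 ∨ 1/3 = 1/3
(x ⊃ z) ≡ (x ∨ x) = 1 ≡ 1/3 = 1/3
((x ⊃ z) ≡ (x ∨ x)) ∨ x = 1/3 ∨ 1/3 = 1/3
¬¬x ≡ (((x ⊃ z) ≡ (x ∨ x)) ∨ x) = 1/3 ≡ 1/3 = 1
x ∨ z = 1/3 ∨ 2/3 = 2/3
¬(x ∨ z) = ¬2/3 = 1/3
z ∨ y = 2/3 ∨ 2/3 = 2/3
¬(x ∨ z) ≡ (z ∨ y) = 1/3 ≡ 2/3 = 2/3
(¬¬x ≡ (((x ⊃ z) ≡ (x ∨ x)) ∨ x)) ∨ (¬(x ∨ z) ≡ (z ∨ y)) = 1 ∨ 2/3 = 1
((((y ∨ x) ⊃ ¬z) ⊃ ((x ⊃ z) ⊃ z)) ≡ (((y ∨ x) ≡ ((y ≡ y) ⊃ z)) ≡ (¬x ≡ (y ⊃ (x ≡ x))))) ∨ ((¬¬x ≡ (((x ⊃ z) ≡ (x ∨ x)) ∨ x)) ∨ (¬(x ∨ z) ≡ (z ∨ y))) = 2/3 ∨ 1 = 1
y ⊃ x = 2/3 ⊃ 1/3 = 2/3
¬(y ⊃ x) = ¬2/3 = 1/3
y ∨ z = 2/3 ∨ 2/3 = 2/3
y ∨ x = 2/3 ∨ 1/3 = 2/3
(y ∨ x) ≡ y = 2/3 ≡ 2/3 = 1
(y ∨ z) ∨ ((y ∨ x) ≡ y) = 2/3 ∨ 1 = 1
¬(y ⊃ x) ⊃ ((y ∨ z) ∨ ((y ∨ x) ≡ y)) = 1/3 ⊃ 1 = 1
¬y = ¬2/3 = 1/3
z ≡ x = 2/3 ≡ 1/3 = 2/3
¬y ⊃ (z ≡ x) = 1/3 ⊃ 2/3 = 1
¬(¬y ⊃ (z ≡ x)) = ¬1 = 0
¬y = ¬2/3 = 1/3
x ∨ y = 1/3 ∨ 2/3 = 2/3
(x ∨ y) ≡ z = 2/3 ≡ 2/3 = 1
¬y ≡ ((x ∨ y) ≡ z) = 1/3 ≡ 1 = 1/3
y ∨ z = 2/3 ∨ 2/3 = 2/3
(¬y ≡ ((x ∨ y) ≡ z)) ≡ (y ∨ z) = 1/3 ≡ 2/3 = 2/3
¬(¬y ⊃ (z ≡ x)) ≡ ((¬y ≡ ((x ∨ y) ≡ z)) ≡ (y ∨ z)) = 0 ≡ 2/3 = 1/3
(¬(y ⊃ x) ⊃ ((y ∨ z) ∨ ((y ∨ x) ≡ y))) ⊃ (¬(¬y ⊃ (z ≡ x)) ≡ ((¬y ≡ ((x ∨ y) ≡ z)) ≡ (y ∨ z))) = 1 ⊃ 1/3 = 1/3
(((((y ∨ x) ⊃ ¬z) ⊃ ((x ⊃ z) ⊃ z)) ≡ (((y ∨ x) ≡ ((y ≡ y) ⊃ z)) ≡ (¬x ≡ (y ⊃ (x ≡ x))))) ∨ ((¬¬x ≡ (((x ⊃ z) ≡ (x ∨ x)) ∨ x)) ∨ (¬(x ∨ z) ≡ (z ∨ y)))) ⊃ ((¬(y ⊃ x) ⊃ ((y ∨ z) ∨ ((y ∨ x) ≡ y))) ⊃ (¬(¬y ⊃ (z ≡ x)) ≡ ((¬y ≡ ((x ∨ y) ≡ z)) ≡ (y ∨ z)))) = 1 ⊃ 1/3 = 1/3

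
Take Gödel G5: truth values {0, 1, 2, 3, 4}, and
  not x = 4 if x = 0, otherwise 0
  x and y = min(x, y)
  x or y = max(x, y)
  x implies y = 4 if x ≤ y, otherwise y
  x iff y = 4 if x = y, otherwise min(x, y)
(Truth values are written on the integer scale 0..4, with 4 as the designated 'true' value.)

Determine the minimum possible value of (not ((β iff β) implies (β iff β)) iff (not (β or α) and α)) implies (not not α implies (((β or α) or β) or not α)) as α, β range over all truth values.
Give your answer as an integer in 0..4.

Take α = 1, β = 0:
β iff β = 0 iff 0 = 4
β iff β = 0 iff 0 = 4
(β iff β) implies (β iff β) = 4 implies 4 = 4
not ((β iff β) implies (β iff β)) = not 4 = 0
β or α = 0 or 1 = 1
not (β or α) = not 1 = 0
not (β or α) and α = 0 and 1 = 0
not ((β iff β) implies (β iff β)) iff (not (β or α) and α) = 0 iff 0 = 4
not α = not 1 = 0
not not α = not 0 = 4
β or α = 0 or 1 = 1
(β or α) or β = 1 or 0 = 1
not α = not 1 = 0
((β or α) or β) or not α = 1 or 0 = 1
not not α implies (((β or α) or β) or not α) = 4 implies 1 = 1
(not ((β iff β) implies (β iff β)) iff (not (β or α) and α)) implies (not not α implies (((β or α) or β) or not α)) = 4 implies 1 = 1
No assignment yields a value below 1, so this is the minimum.

1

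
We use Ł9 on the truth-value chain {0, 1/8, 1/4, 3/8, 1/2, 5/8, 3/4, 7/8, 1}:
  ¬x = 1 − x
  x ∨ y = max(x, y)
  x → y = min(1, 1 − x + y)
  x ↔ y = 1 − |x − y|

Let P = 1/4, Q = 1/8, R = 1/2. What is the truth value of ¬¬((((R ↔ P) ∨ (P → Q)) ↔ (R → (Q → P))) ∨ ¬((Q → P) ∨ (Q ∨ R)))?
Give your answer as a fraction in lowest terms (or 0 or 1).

R ↔ P = 1/2 ↔ 1/4 = 3/4
P → Q = 1/4 → 1/8 = 7/8
(R ↔ P) ∨ (P → Q) = 3/4 ∨ 7/8 = 7/8
Q → P = 1/8 → 1/4 = 1
R → (Q → P) = 1/2 → 1 = 1
((R ↔ P) ∨ (P → Q)) ↔ (R → (Q → P)) = 7/8 ↔ 1 = 7/8
Q → P = 1/8 → 1/4 = 1
Q ∨ R = 1/8 ∨ 1/2 = 1/2
(Q → P) ∨ (Q ∨ R) = 1 ∨ 1/2 = 1
¬((Q → P) ∨ (Q ∨ R)) = ¬1 = 0
(((R ↔ P) ∨ (P → Q)) ↔ (R → (Q → P))) ∨ ¬((Q → P) ∨ (Q ∨ R)) = 7/8 ∨ 0 = 7/8
¬((((R ↔ P) ∨ (P → Q)) ↔ (R → (Q → P))) ∨ ¬((Q → P) ∨ (Q ∨ R))) = ¬7/8 = 1/8
¬¬((((R ↔ P) ∨ (P → Q)) ↔ (R → (Q → P))) ∨ ¬((Q → P) ∨ (Q ∨ R))) = ¬1/8 = 7/8

7/8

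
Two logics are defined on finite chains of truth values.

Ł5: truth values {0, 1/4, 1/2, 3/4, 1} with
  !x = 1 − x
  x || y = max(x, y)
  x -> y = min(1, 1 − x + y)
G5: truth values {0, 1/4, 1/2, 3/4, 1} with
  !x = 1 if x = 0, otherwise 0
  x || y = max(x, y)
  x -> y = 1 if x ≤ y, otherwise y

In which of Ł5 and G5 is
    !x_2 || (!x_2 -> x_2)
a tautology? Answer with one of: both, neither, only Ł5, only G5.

only G5

In Ł5: at x_2 = 1/4 the value is 3/4 — not a tautology.
In G5: every assignment gives 1 — tautology.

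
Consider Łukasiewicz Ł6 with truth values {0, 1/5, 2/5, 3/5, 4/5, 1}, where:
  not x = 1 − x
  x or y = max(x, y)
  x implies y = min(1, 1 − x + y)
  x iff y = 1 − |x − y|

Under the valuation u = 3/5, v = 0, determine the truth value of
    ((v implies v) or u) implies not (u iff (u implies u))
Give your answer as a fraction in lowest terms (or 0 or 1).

v implies v = 0 implies 0 = 1
(v implies v) or u = 1 or 3/5 = 1
u implies u = 3/5 implies 3/5 = 1
u iff (u implies u) = 3/5 iff 1 = 3/5
not (u iff (u implies u)) = not 3/5 = 2/5
((v implies v) or u) implies not (u iff (u implies u)) = 1 implies 2/5 = 2/5

2/5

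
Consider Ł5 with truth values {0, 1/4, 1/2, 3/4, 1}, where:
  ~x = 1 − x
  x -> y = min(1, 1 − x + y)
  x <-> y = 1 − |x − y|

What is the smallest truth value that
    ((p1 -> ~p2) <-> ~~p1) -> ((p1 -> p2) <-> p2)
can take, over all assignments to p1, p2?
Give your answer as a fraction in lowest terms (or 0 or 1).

Take p1 = 3/4, p2 = 1/2:
~p2 = ~1/2 = 1/2
p1 -> ~p2 = 3/4 -> 1/2 = 3/4
~p1 = ~3/4 = 1/4
~~p1 = ~1/4 = 3/4
(p1 -> ~p2) <-> ~~p1 = 3/4 <-> 3/4 = 1
p1 -> p2 = 3/4 -> 1/2 = 3/4
(p1 -> p2) <-> p2 = 3/4 <-> 1/2 = 3/4
((p1 -> ~p2) <-> ~~p1) -> ((p1 -> p2) <-> p2) = 1 -> 3/4 = 3/4
No assignment yields a value below 3/4, so this is the minimum.

3/4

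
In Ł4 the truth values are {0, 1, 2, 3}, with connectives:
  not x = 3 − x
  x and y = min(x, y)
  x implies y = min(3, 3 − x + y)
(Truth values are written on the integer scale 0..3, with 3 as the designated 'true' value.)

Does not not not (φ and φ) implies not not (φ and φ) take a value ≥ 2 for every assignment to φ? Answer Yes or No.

Counterexample: take φ = 0.
φ and φ = 0 and 0 = 0
not (φ and φ) = not 0 = 3
not not (φ and φ) = not 3 = 0
not not not (φ and φ) = not 0 = 3
not not (φ and φ) = not 3 = 0
not not not (φ and φ) implies not not (φ and φ) = 3 implies 0 = 0
This gives 0, which is below 2.

No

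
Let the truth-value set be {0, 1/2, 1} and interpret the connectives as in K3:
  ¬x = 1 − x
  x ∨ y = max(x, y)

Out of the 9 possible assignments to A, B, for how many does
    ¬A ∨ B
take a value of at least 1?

5

A = 0, B = 0 ↦ 1  ≥
A = 0, B = 1/2 ↦ 1  ≥
A = 0, B = 1 ↦ 1  ≥
A = 1/2, B = 0 ↦ 1/2  <
A = 1/2, B = 1/2 ↦ 1/2  <
A = 1/2, B = 1 ↦ 1  ≥
A = 1, B = 0 ↦ 0  <
A = 1, B = 1/2 ↦ 1/2  <
A = 1, B = 1 ↦ 1  ≥
So 5 of the 9 assignments meet the threshold.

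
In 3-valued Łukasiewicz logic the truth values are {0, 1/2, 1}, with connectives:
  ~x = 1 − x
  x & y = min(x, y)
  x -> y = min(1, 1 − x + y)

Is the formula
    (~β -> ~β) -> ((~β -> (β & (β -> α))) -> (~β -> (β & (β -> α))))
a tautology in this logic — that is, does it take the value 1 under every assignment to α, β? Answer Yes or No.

Yes

α = 0, β = 0 ↦ 1
α = 0, β = 1/2 ↦ 1
α = 0, β = 1 ↦ 1
α = 1/2, β = 0 ↦ 1
α = 1/2, β = 1/2 ↦ 1
α = 1/2, β = 1 ↦ 1
α = 1, β = 0 ↦ 1
α = 1, β = 1/2 ↦ 1
α = 1, β = 1 ↦ 1
Every assignment gives a value ≥ 1.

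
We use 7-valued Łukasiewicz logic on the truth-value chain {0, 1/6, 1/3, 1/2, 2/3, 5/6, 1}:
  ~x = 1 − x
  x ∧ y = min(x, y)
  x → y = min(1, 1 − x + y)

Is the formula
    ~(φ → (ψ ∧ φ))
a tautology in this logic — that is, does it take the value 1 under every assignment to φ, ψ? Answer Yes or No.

No

Counterexample: take φ = 0, ψ = 0.
ψ ∧ φ = 0 ∧ 0 = 0
φ → (ψ ∧ φ) = 0 → 0 = 1
~(φ → (ψ ∧ φ)) = ~1 = 0
This gives 0 ≠ 1.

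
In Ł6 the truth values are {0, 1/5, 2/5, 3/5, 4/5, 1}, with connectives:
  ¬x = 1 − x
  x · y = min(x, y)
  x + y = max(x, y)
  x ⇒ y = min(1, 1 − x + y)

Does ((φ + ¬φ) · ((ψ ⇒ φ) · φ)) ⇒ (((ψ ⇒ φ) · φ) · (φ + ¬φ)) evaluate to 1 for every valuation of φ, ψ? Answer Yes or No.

At φ = 2/5, ψ = 4/5, for instance:
¬φ = ¬2/5 = 3/5
φ + ¬φ = 2/5 + 3/5 = 3/5
ψ ⇒ φ = 4/5 ⇒ 2/5 = 3/5
(ψ ⇒ φ) · φ = 3/5 · 2/5 = 2/5
(φ + ¬φ) · ((ψ ⇒ φ) · φ) = 3/5 · 2/5 = 2/5
((ψ ⇒ φ) · φ) · (φ + ¬φ) = 2/5 · 3/5 = 2/5
((φ + ¬φ) · ((ψ ⇒ φ) · φ)) ⇒ (((ψ ⇒ φ) · φ) · (φ + ¬φ)) = 2/5 ⇒ 2/5 = 1
and checking the remaining 35 assignments likewise gives ≥ 1 in every case.

Yes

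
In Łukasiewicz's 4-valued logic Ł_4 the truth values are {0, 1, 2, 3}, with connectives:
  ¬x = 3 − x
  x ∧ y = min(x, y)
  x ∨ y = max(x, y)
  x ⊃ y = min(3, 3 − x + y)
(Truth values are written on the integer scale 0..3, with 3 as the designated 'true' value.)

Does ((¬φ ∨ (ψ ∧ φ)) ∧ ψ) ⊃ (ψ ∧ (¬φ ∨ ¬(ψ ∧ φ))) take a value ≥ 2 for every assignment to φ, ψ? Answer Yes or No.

Counterexample: take φ = 3, ψ = 3.
¬φ = ¬3 = 0
ψ ∧ φ = 3 ∧ 3 = 3
¬φ ∨ (ψ ∧ φ) = 0 ∨ 3 = 3
(¬φ ∨ (ψ ∧ φ)) ∧ ψ = 3 ∧ 3 = 3
¬φ = ¬3 = 0
ψ ∧ φ = 3 ∧ 3 = 3
¬(ψ ∧ φ) = ¬3 = 0
¬φ ∨ ¬(ψ ∧ φ) = 0 ∨ 0 = 0
ψ ∧ (¬φ ∨ ¬(ψ ∧ φ)) = 3 ∧ 0 = 0
((¬φ ∨ (ψ ∧ φ)) ∧ ψ) ⊃ (ψ ∧ (¬φ ∨ ¬(ψ ∧ φ))) = 3 ⊃ 0 = 0
This gives 0, which is below 2.

No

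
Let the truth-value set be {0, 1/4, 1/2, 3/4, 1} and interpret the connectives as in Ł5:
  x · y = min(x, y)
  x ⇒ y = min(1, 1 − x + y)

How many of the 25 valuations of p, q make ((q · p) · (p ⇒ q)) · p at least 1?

1

value 1: 1 assignment (counts)
value 3/4: 3 assignments
value 1/2: 5 assignments
value 1/4: 7 assignments
value 0: 9 assignments
So 1 of the 25 assignments meets the threshold.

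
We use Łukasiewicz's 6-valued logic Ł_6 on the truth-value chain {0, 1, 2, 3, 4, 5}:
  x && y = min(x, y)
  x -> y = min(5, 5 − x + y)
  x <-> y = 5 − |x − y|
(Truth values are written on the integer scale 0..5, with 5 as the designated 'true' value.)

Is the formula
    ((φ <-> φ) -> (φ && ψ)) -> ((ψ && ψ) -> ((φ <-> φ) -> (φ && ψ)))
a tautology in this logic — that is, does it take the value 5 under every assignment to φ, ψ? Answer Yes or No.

Yes

At φ = 0, ψ = 3, for instance:
φ <-> φ = 0 <-> 0 = 5
φ && ψ = 0 && 3 = 0
(φ <-> φ) -> (φ && ψ) = 5 -> 0 = 0
ψ && ψ = 3 && 3 = 3
(ψ && ψ) -> ((φ <-> φ) -> (φ && ψ)) = 3 -> 0 = 2
((φ <-> φ) -> (φ && ψ)) -> ((ψ && ψ) -> ((φ <-> φ) -> (φ && ψ))) = 0 -> 2 = 5
and checking the remaining 35 assignments likewise gives ≥ 5 in every case.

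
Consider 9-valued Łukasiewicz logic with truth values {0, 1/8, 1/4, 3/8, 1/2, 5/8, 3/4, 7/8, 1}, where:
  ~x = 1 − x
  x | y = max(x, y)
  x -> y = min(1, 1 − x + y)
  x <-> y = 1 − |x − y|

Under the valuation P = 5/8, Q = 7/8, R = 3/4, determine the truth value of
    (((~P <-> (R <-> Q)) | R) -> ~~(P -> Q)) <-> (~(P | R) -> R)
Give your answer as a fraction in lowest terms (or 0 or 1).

~P = ~5/8 = 3/8
R <-> Q = 3/4 <-> 7/8 = 7/8
~P <-> (R <-> Q) = 3/8 <-> 7/8 = 1/2
(~P <-> (R <-> Q)) | R = 1/2 | 3/4 = 3/4
P -> Q = 5/8 -> 7/8 = 1
~(P -> Q) = ~1 = 0
~~(P -> Q) = ~0 = 1
((~P <-> (R <-> Q)) | R) -> ~~(P -> Q) = 3/4 -> 1 = 1
P | R = 5/8 | 3/4 = 3/4
~(P | R) = ~3/4 = 1/4
~(P | R) -> R = 1/4 -> 3/4 = 1
(((~P <-> (R <-> Q)) | R) -> ~~(P -> Q)) <-> (~(P | R) -> R) = 1 <-> 1 = 1

1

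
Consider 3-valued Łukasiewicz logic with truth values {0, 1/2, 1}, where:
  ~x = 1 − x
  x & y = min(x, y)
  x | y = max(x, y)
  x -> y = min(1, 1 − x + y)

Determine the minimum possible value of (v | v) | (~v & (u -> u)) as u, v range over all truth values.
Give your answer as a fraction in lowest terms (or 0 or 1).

1/2

Take u = 0, v = 1/2:
v | v = 1/2 | 1/2 = 1/2
~v = ~1/2 = 1/2
u -> u = 0 -> 0 = 1
~v & (u -> u) = 1/2 & 1 = 1/2
(v | v) | (~v & (u -> u)) = 1/2 | 1/2 = 1/2
No assignment yields a value below 1/2, so this is the minimum.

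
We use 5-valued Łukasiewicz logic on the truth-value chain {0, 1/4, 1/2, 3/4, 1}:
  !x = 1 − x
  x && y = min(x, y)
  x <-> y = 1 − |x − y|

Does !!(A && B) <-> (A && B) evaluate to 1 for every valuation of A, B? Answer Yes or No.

At A = 1/4, B = 1/2, for instance:
A && B = 1/4 && 1/2 = 1/4
!(A && B) = !1/4 = 3/4
!!(A && B) = !3/4 = 1/4
!!(A && B) <-> (A && B) = 1/4 <-> 1/4 = 1
and checking the remaining 24 assignments likewise gives ≥ 1 in every case.

Yes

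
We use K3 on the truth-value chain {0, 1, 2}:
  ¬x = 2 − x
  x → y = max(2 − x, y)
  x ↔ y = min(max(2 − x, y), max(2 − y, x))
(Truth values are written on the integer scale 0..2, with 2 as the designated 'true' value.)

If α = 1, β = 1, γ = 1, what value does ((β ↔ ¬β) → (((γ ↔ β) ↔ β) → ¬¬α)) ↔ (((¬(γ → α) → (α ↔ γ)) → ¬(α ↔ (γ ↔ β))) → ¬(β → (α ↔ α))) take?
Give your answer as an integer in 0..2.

1

¬β = ¬1 = 1
β ↔ ¬β = 1 ↔ 1 = 1
γ ↔ β = 1 ↔ 1 = 1
(γ ↔ β) ↔ β = 1 ↔ 1 = 1
¬α = ¬1 = 1
¬¬α = ¬1 = 1
((γ ↔ β) ↔ β) → ¬¬α = 1 → 1 = 1
(β ↔ ¬β) → (((γ ↔ β) ↔ β) → ¬¬α) = 1 → 1 = 1
γ → α = 1 → 1 = 1
¬(γ → α) = ¬1 = 1
α ↔ γ = 1 ↔ 1 = 1
¬(γ → α) → (α ↔ γ) = 1 → 1 = 1
γ ↔ β = 1 ↔ 1 = 1
α ↔ (γ ↔ β) = 1 ↔ 1 = 1
¬(α ↔ (γ ↔ β)) = ¬1 = 1
(¬(γ → α) → (α ↔ γ)) → ¬(α ↔ (γ ↔ β)) = 1 → 1 = 1
α ↔ α = 1 ↔ 1 = 1
β → (α ↔ α) = 1 → 1 = 1
¬(β → (α ↔ α)) = ¬1 = 1
((¬(γ → α) → (α ↔ γ)) → ¬(α ↔ (γ ↔ β))) → ¬(β → (α ↔ α)) = 1 → 1 = 1
((β ↔ ¬β) → (((γ ↔ β) ↔ β) → ¬¬α)) ↔ (((¬(γ → α) → (α ↔ γ)) → ¬(α ↔ (γ ↔ β))) → ¬(β → (α ↔ α))) = 1 ↔ 1 = 1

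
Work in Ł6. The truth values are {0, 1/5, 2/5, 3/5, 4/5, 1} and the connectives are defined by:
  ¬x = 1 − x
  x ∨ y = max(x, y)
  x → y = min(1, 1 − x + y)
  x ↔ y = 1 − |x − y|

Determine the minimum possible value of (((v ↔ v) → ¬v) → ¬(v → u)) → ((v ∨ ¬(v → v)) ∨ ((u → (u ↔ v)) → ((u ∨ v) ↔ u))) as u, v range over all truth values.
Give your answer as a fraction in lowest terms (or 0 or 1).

Take u = 0, v = 3/5:
v ↔ v = 3/5 ↔ 3/5 = 1
¬v = ¬3/5 = 2/5
(v ↔ v) → ¬v = 1 → 2/5 = 2/5
v → u = 3/5 → 0 = 2/5
¬(v → u) = ¬2/5 = 3/5
((v ↔ v) → ¬v) → ¬(v → u) = 2/5 → 3/5 = 1
v → v = 3/5 → 3/5 = 1
¬(v → v) = ¬1 = 0
v ∨ ¬(v → v) = 3/5 ∨ 0 = 3/5
u ↔ v = 0 ↔ 3/5 = 2/5
u → (u ↔ v) = 0 → 2/5 = 1
u ∨ v = 0 ∨ 3/5 = 3/5
(u ∨ v) ↔ u = 3/5 ↔ 0 = 2/5
(u → (u ↔ v)) → ((u ∨ v) ↔ u) = 1 → 2/5 = 2/5
(v ∨ ¬(v → v)) ∨ ((u → (u ↔ v)) → ((u ∨ v) ↔ u)) = 3/5 ∨ 2/5 = 3/5
(((v ↔ v) → ¬v) → ¬(v → u)) → ((v ∨ ¬(v → v)) ∨ ((u → (u ↔ v)) → ((u ∨ v) ↔ u))) = 1 → 3/5 = 3/5
No assignment yields a value below 3/5, so this is the minimum.

3/5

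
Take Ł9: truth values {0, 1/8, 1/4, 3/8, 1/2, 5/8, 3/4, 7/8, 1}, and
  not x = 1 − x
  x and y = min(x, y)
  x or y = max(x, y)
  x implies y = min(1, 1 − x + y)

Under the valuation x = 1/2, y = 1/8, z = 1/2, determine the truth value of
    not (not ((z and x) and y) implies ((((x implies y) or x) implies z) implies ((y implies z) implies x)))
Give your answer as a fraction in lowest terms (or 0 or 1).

1/4

z and x = 1/2 and 1/2 = 1/2
(z and x) and y = 1/2 and 1/8 = 1/8
not ((z and x) and y) = not 1/8 = 7/8
x implies y = 1/2 implies 1/8 = 5/8
(x implies y) or x = 5/8 or 1/2 = 5/8
((x implies y) or x) implies z = 5/8 implies 1/2 = 7/8
y implies z = 1/8 implies 1/2 = 1
(y implies z) implies x = 1 implies 1/2 = 1/2
(((x implies y) or x) implies z) implies ((y implies z) implies x) = 7/8 implies 1/2 = 5/8
not ((z and x) and y) implies ((((x implies y) or x) implies z) implies ((y implies z) implies x)) = 7/8 implies 5/8 = 3/4
not (not ((z and x) and y) implies ((((x implies y) or x) implies z) implies ((y implies z) implies x))) = not 3/4 = 1/4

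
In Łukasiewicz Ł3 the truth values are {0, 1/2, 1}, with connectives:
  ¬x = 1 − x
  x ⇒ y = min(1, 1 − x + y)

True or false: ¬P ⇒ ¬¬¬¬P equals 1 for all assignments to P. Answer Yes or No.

No

Counterexample: take P = 0.
¬P = ¬0 = 1
¬P = ¬0 = 1
¬¬P = ¬1 = 0
¬¬¬P = ¬0 = 1
¬¬¬¬P = ¬1 = 0
¬P ⇒ ¬¬¬¬P = 1 ⇒ 0 = 0
This gives 0 ≠ 1.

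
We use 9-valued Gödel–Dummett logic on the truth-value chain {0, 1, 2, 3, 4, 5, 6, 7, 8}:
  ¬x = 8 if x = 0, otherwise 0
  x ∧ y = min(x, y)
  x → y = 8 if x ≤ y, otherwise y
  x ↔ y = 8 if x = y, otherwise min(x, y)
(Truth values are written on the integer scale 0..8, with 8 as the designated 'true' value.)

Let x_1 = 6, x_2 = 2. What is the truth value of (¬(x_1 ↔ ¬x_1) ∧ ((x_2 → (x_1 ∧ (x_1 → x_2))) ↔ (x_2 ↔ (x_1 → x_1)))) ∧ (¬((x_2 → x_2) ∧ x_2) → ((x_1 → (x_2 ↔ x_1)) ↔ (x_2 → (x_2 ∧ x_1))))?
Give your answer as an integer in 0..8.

¬x_1 = ¬6 = 0
x_1 ↔ ¬x_1 = 6 ↔ 0 = 0
¬(x_1 ↔ ¬x_1) = ¬0 = 8
x_1 → x_2 = 6 → 2 = 2
x_1 ∧ (x_1 → x_2) = 6 ∧ 2 = 2
x_2 → (x_1 ∧ (x_1 → x_2)) = 2 → 2 = 8
x_1 → x_1 = 6 → 6 = 8
x_2 ↔ (x_1 → x_1) = 2 ↔ 8 = 2
(x_2 → (x_1 ∧ (x_1 → x_2))) ↔ (x_2 ↔ (x_1 → x_1)) = 8 ↔ 2 = 2
¬(x_1 ↔ ¬x_1) ∧ ((x_2 → (x_1 ∧ (x_1 → x_2))) ↔ (x_2 ↔ (x_1 → x_1))) = 8 ∧ 2 = 2
x_2 → x_2 = 2 → 2 = 8
(x_2 → x_2) ∧ x_2 = 8 ∧ 2 = 2
¬((x_2 → x_2) ∧ x_2) = ¬2 = 0
x_2 ↔ x_1 = 2 ↔ 6 = 2
x_1 → (x_2 ↔ x_1) = 6 → 2 = 2
x_2 ∧ x_1 = 2 ∧ 6 = 2
x_2 → (x_2 ∧ x_1) = 2 → 2 = 8
(x_1 → (x_2 ↔ x_1)) ↔ (x_2 → (x_2 ∧ x_1)) = 2 ↔ 8 = 2
¬((x_2 → x_2) ∧ x_2) → ((x_1 → (x_2 ↔ x_1)) ↔ (x_2 → (x_2 ∧ x_1))) = 0 → 2 = 8
(¬(x_1 ↔ ¬x_1) ∧ ((x_2 → (x_1 ∧ (x_1 → x_2))) ↔ (x_2 ↔ (x_1 → x_1)))) ∧ (¬((x_2 → x_2) ∧ x_2) → ((x_1 → (x_2 ↔ x_1)) ↔ (x_2 → (x_2 ∧ x_1)))) = 2 ∧ 8 = 2

2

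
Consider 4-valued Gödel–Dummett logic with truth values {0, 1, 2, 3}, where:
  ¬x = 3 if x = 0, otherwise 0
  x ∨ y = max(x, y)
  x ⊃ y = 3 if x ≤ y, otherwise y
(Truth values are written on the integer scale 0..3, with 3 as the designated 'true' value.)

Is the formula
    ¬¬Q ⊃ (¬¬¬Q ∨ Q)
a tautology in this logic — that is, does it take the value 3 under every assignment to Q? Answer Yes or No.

No

Counterexample: take Q = 1.
¬Q = ¬1 = 0
¬¬Q = ¬0 = 3
¬Q = ¬1 = 0
¬¬Q = ¬0 = 3
¬¬¬Q = ¬3 = 0
¬¬¬Q ∨ Q = 0 ∨ 1 = 1
¬¬Q ⊃ (¬¬¬Q ∨ Q) = 3 ⊃ 1 = 1
This gives 1 ≠ 3.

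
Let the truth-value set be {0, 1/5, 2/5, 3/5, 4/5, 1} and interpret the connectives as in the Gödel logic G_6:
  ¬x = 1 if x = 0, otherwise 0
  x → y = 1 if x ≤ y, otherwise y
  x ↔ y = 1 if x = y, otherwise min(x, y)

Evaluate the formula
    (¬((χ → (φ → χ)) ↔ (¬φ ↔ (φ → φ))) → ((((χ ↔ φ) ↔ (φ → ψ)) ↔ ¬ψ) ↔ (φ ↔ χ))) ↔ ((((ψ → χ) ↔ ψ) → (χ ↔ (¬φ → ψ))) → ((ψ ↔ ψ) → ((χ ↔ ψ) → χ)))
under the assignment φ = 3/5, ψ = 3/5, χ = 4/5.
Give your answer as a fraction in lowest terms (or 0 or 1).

φ → χ = 3/5 → 4/5 = 1
χ → (φ → χ) = 4/5 → 1 = 1
¬φ = ¬3/5 = 0
φ → φ = 3/5 → 3/5 = 1
¬φ ↔ (φ → φ) = 0 ↔ 1 = 0
(χ → (φ → χ)) ↔ (¬φ ↔ (φ → φ)) = 1 ↔ 0 = 0
¬((χ → (φ → χ)) ↔ (¬φ ↔ (φ → φ))) = ¬0 = 1
χ ↔ φ = 4/5 ↔ 3/5 = 3/5
φ → ψ = 3/5 → 3/5 = 1
(χ ↔ φ) ↔ (φ → ψ) = 3/5 ↔ 1 = 3/5
¬ψ = ¬3/5 = 0
((χ ↔ φ) ↔ (φ → ψ)) ↔ ¬ψ = 3/5 ↔ 0 = 0
φ ↔ χ = 3/5 ↔ 4/5 = 3/5
(((χ ↔ φ) ↔ (φ → ψ)) ↔ ¬ψ) ↔ (φ ↔ χ) = 0 ↔ 3/5 = 0
¬((χ → (φ → χ)) ↔ (¬φ ↔ (φ → φ))) → ((((χ ↔ φ) ↔ (φ → ψ)) ↔ ¬ψ) ↔ (φ ↔ χ)) = 1 → 0 = 0
ψ → χ = 3/5 → 4/5 = 1
(ψ → χ) ↔ ψ = 1 ↔ 3/5 = 3/5
¬φ = ¬3/5 = 0
¬φ → ψ = 0 → 3/5 = 1
χ ↔ (¬φ → ψ) = 4/5 ↔ 1 = 4/5
((ψ → χ) ↔ ψ) → (χ ↔ (¬φ → ψ)) = 3/5 → 4/5 = 1
ψ ↔ ψ = 3/5 ↔ 3/5 = 1
χ ↔ ψ = 4/5 ↔ 3/5 = 3/5
(χ ↔ ψ) → χ = 3/5 → 4/5 = 1
(ψ ↔ ψ) → ((χ ↔ ψ) → χ) = 1 → 1 = 1
(((ψ → χ) ↔ ψ) → (χ ↔ (¬φ → ψ))) → ((ψ ↔ ψ) → ((χ ↔ ψ) → χ)) = 1 → 1 = 1
(¬((χ → (φ → χ)) ↔ (¬φ ↔ (φ → φ))) → ((((χ ↔ φ) ↔ (φ → ψ)) ↔ ¬ψ) ↔ (φ ↔ χ))) ↔ ((((ψ → χ) ↔ ψ) → (χ ↔ (¬φ → ψ))) → ((ψ ↔ ψ) → ((χ ↔ ψ) → χ))) = 0 ↔ 1 = 0

0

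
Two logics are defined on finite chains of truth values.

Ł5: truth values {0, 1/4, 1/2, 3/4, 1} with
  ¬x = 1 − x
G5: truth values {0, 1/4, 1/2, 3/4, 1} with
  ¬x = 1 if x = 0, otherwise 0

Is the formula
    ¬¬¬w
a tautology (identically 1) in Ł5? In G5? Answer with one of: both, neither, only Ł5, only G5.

In Ł5: at w = 1/4 the value is 3/4 — not a tautology.
In G5: at w = 1/4 the value is 0 — not a tautology.

neither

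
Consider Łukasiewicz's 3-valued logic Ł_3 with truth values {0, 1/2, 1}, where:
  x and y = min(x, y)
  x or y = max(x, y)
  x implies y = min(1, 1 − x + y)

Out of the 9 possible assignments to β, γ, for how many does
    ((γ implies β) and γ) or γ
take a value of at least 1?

3

β = 0, γ = 0 ↦ 0  <
β = 0, γ = 1/2 ↦ 1/2  <
β = 0, γ = 1 ↦ 1  ≥
β = 1/2, γ = 0 ↦ 0  <
β = 1/2, γ = 1/2 ↦ 1/2  <
β = 1/2, γ = 1 ↦ 1  ≥
β = 1, γ = 0 ↦ 0  <
β = 1, γ = 1/2 ↦ 1/2  <
β = 1, γ = 1 ↦ 1  ≥
So 3 of the 9 assignments meet the threshold.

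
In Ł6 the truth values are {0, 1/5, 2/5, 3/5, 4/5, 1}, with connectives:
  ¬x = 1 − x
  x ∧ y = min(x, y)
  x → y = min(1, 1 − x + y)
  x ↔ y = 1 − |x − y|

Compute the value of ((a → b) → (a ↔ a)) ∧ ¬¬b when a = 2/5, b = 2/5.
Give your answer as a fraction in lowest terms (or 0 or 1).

2/5

a → b = 2/5 → 2/5 = 1
a ↔ a = 2/5 ↔ 2/5 = 1
(a → b) → (a ↔ a) = 1 → 1 = 1
¬b = ¬2/5 = 3/5
¬¬b = ¬3/5 = 2/5
((a → b) → (a ↔ a)) ∧ ¬¬b = 1 ∧ 2/5 = 2/5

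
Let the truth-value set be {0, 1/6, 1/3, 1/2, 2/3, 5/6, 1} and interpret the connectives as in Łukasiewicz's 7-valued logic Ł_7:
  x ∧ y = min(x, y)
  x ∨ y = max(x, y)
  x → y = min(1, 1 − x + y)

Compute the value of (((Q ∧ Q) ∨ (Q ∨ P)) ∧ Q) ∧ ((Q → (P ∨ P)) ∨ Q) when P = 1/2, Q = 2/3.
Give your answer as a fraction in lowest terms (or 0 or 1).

2/3

Q ∧ Q = 2/3 ∧ 2/3 = 2/3
Q ∨ P = 2/3 ∨ 1/2 = 2/3
(Q ∧ Q) ∨ (Q ∨ P) = 2/3 ∨ 2/3 = 2/3
((Q ∧ Q) ∨ (Q ∨ P)) ∧ Q = 2/3 ∧ 2/3 = 2/3
P ∨ P = 1/2 ∨ 1/2 = 1/2
Q → (P ∨ P) = 2/3 → 1/2 = 5/6
(Q → (P ∨ P)) ∨ Q = 5/6 ∨ 2/3 = 5/6
(((Q ∧ Q) ∨ (Q ∨ P)) ∧ Q) ∧ ((Q → (P ∨ P)) ∨ Q) = 2/3 ∧ 5/6 = 2/3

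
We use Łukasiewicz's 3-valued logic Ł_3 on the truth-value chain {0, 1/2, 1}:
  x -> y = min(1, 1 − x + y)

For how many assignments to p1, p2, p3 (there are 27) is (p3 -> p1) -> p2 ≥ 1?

value 1: 13 assignments (counts)
value 1/2: 8 assignments
value 0: 6 assignments
So 13 of the 27 assignments meet the threshold.

13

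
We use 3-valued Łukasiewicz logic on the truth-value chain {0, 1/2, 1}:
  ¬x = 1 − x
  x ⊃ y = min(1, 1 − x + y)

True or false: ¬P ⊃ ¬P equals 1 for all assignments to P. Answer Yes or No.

Yes

P = 0 ↦ 1
P = 1/2 ↦ 1
P = 1 ↦ 1
Every assignment gives a value ≥ 1.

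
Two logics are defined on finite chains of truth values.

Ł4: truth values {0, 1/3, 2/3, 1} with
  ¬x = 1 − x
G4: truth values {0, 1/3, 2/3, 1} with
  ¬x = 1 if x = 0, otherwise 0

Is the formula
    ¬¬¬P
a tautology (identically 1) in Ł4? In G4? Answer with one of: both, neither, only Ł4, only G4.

In Ł4: at P = 1/3 the value is 2/3 — not a tautology.
In G4: at P = 1/3 the value is 0 — not a tautology.

neither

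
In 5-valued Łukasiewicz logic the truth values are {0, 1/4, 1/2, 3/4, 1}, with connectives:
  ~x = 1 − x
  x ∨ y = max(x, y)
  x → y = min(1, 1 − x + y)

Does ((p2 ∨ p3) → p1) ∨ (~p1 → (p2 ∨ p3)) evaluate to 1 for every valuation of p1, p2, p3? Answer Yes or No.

Counterexample: take p1 = 0, p2 = 0, p3 = 1/4.
p2 ∨ p3 = 0 ∨ 1/4 = 1/4
(p2 ∨ p3) → p1 = 1/4 → 0 = 3/4
~p1 = ~0 = 1
p2 ∨ p3 = 0 ∨ 1/4 = 1/4
~p1 → (p2 ∨ p3) = 1 → 1/4 = 1/4
((p2 ∨ p3) → p1) ∨ (~p1 → (p2 ∨ p3)) = 3/4 ∨ 1/4 = 3/4
This gives 3/4 ≠ 1.

No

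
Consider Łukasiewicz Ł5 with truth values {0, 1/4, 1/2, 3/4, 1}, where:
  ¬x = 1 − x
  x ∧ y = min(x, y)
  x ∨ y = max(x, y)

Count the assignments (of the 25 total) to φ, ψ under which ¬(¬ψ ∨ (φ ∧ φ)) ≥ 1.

value 1: 1 assignment (counts)
value 3/4: 3 assignments
value 1/2: 5 assignments
value 1/4: 7 assignments
value 0: 9 assignments
So 1 of the 25 assignments meets the threshold.

1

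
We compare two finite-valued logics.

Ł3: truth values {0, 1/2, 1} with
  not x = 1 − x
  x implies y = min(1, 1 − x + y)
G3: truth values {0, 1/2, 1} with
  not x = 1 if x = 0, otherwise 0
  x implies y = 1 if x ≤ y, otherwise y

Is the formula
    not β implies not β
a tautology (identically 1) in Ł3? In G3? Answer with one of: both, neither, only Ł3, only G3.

both

In Ł3: every assignment gives 1 — tautology.
In G3: every assignment gives 1 — tautology.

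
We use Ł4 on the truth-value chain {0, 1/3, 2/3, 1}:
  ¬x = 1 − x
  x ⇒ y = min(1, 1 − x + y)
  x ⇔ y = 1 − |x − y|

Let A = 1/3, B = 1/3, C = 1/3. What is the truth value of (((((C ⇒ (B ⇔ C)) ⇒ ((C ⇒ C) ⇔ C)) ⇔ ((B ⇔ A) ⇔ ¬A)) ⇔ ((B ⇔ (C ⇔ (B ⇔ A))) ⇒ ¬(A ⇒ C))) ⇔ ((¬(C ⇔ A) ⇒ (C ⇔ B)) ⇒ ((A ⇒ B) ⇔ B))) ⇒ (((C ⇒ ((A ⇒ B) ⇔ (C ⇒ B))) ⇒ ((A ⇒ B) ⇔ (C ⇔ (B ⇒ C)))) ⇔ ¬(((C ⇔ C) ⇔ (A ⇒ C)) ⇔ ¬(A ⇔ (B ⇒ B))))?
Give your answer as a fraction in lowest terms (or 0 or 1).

B ⇔ C = 1/3 ⇔ 1/3 = 1
C ⇒ (B ⇔ C) = 1/3 ⇒ 1 = 1
C ⇒ C = 1/3 ⇒ 1/3 = 1
(C ⇒ C) ⇔ C = 1 ⇔ 1/3 = 1/3
(C ⇒ (B ⇔ C)) ⇒ ((C ⇒ C) ⇔ C) = 1 ⇒ 1/3 = 1/3
B ⇔ A = 1/3 ⇔ 1/3 = 1
¬A = ¬1/3 = 2/3
(B ⇔ A) ⇔ ¬A = 1 ⇔ 2/3 = 2/3
((C ⇒ (B ⇔ C)) ⇒ ((C ⇒ C) ⇔ C)) ⇔ ((B ⇔ A) ⇔ ¬A) = 1/3 ⇔ 2/3 = 2/3
B ⇔ A = 1/3 ⇔ 1/3 = 1
C ⇔ (B ⇔ A) = 1/3 ⇔ 1 = 1/3
B ⇔ (C ⇔ (B ⇔ A)) = 1/3 ⇔ 1/3 = 1
A ⇒ C = 1/3 ⇒ 1/3 = 1
¬(A ⇒ C) = ¬1 = 0
(B ⇔ (C ⇔ (B ⇔ A))) ⇒ ¬(A ⇒ C) = 1 ⇒ 0 = 0
(((C ⇒ (B ⇔ C)) ⇒ ((C ⇒ C) ⇔ C)) ⇔ ((B ⇔ A) ⇔ ¬A)) ⇔ ((B ⇔ (C ⇔ (B ⇔ A))) ⇒ ¬(A ⇒ C)) = 2/3 ⇔ 0 = 1/3
C ⇔ A = 1/3 ⇔ 1/3 = 1
¬(C ⇔ A) = ¬1 = 0
C ⇔ B = 1/3 ⇔ 1/3 = 1
¬(C ⇔ A) ⇒ (C ⇔ B) = 0 ⇒ 1 = 1
A ⇒ B = 1/3 ⇒ 1/3 = 1
(A ⇒ B) ⇔ B = 1 ⇔ 1/3 = 1/3
(¬(C ⇔ A) ⇒ (C ⇔ B)) ⇒ ((A ⇒ B) ⇔ B) = 1 ⇒ 1/3 = 1/3
((((C ⇒ (B ⇔ C)) ⇒ ((C ⇒ C) ⇔ C)) ⇔ ((B ⇔ A) ⇔ ¬A)) ⇔ ((B ⇔ (C ⇔ (B ⇔ A))) ⇒ ¬(A ⇒ C))) ⇔ ((¬(C ⇔ A) ⇒ (C ⇔ B)) ⇒ ((A ⇒ B) ⇔ B)) = 1/3 ⇔ 1/3 = 1
A ⇒ B = 1/3 ⇒ 1/3 = 1
C ⇒ B = 1/3 ⇒ 1/3 = 1
(A ⇒ B) ⇔ (C ⇒ B) = 1 ⇔ 1 = 1
C ⇒ ((A ⇒ B) ⇔ (C ⇒ B)) = 1/3 ⇒ 1 = 1
A ⇒ B = 1/3 ⇒ 1/3 = 1
B ⇒ C = 1/3 ⇒ 1/3 = 1
C ⇔ (B ⇒ C) = 1/3 ⇔ 1 = 1/3
(A ⇒ B) ⇔ (C ⇔ (B ⇒ C)) = 1 ⇔ 1/3 = 1/3
(C ⇒ ((A ⇒ B) ⇔ (C ⇒ B))) ⇒ ((A ⇒ B) ⇔ (C ⇔ (B ⇒ C))) = 1 ⇒ 1/3 = 1/3
C ⇔ C = 1/3 ⇔ 1/3 = 1
A ⇒ C = 1/3 ⇒ 1/3 = 1
(C ⇔ C) ⇔ (A ⇒ C) = 1 ⇔ 1 = 1
B ⇒ B = 1/3 ⇒ 1/3 = 1
A ⇔ (B ⇒ B) = 1/3 ⇔ 1 = 1/3
¬(A ⇔ (B ⇒ B)) = ¬1/3 = 2/3
((C ⇔ C) ⇔ (A ⇒ C)) ⇔ ¬(A ⇔ (B ⇒ B)) = 1 ⇔ 2/3 = 2/3
¬(((C ⇔ C) ⇔ (A ⇒ C)) ⇔ ¬(A ⇔ (B ⇒ B))) = ¬2/3 = 1/3
((C ⇒ ((A ⇒ B) ⇔ (C ⇒ B))) ⇒ ((A ⇒ B) ⇔ (C ⇔ (B ⇒ C)))) ⇔ ¬(((C ⇔ C) ⇔ (A ⇒ C)) ⇔ ¬(A ⇔ (B ⇒ B))) = 1/3 ⇔ 1/3 = 1
(((((C ⇒ (B ⇔ C)) ⇒ ((C ⇒ C) ⇔ C)) ⇔ ((B ⇔ A) ⇔ ¬A)) ⇔ ((B ⇔ (C ⇔ (B ⇔ A))) ⇒ ¬(A ⇒ C))) ⇔ ((¬(C ⇔ A) ⇒ (C ⇔ B)) ⇒ ((A ⇒ B) ⇔ B))) ⇒ (((C ⇒ ((A ⇒ B) ⇔ (C ⇒ B))) ⇒ ((A ⇒ B) ⇔ (C ⇔ (B ⇒ C)))) ⇔ ¬(((C ⇔ C) ⇔ (A ⇒ C)) ⇔ ¬(A ⇔ (B ⇒ B)))) = 1 ⇒ 1 = 1

1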